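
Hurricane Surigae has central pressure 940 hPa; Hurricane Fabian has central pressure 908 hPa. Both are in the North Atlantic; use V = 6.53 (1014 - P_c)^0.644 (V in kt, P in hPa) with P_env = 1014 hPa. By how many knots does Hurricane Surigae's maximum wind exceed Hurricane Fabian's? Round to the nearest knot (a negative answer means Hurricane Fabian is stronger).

-27 kt

Hurricane Surigae: ΔP = 74; V ≈ 6.53 × 74^0.644 ≈ 104.40 kt.
Hurricane Fabian: ΔP = 106; V ≈ 6.53 × 106^0.644 ≈ 131.59 kt.
Difference ≈ 104.40 − 131.59 = -27.19 → -27 kt.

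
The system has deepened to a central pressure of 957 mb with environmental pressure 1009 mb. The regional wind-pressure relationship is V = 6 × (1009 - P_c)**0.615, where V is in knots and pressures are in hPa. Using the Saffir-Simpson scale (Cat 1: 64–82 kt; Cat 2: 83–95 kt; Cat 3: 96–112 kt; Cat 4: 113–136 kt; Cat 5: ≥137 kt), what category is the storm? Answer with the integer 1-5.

ΔP = 1009 − 957 = 52 mb.
V ≈ 6 × 52^0.615 = 6 × 11.36 ≈ 68 kt.
68 kt falls in the Category 1 band.

1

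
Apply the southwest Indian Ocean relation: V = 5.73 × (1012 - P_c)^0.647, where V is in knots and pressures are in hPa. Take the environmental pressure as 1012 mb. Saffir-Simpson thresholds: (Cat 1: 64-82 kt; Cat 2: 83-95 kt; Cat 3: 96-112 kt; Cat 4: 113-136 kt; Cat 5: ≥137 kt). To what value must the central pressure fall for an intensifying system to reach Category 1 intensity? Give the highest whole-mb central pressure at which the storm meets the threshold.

970 mb

Category 1 begins at V = 64 kt.
Required ΔP = (64/5.73)^(1/0.647) = 11.169^1.546 ≈ 41.67 mb.
P_c ≤ 1012 − 41.67 = 970.33, so the highest integer P_c is 970 mb.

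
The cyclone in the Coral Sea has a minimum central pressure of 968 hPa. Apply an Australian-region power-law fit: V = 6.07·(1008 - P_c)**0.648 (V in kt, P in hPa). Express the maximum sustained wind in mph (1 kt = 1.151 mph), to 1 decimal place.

76.3 mph

ΔP = 1008 − 968 = 40 hPa.
V ≈ 6.07 × 40^0.648 = 6.07 × 10.918 ≈ 66.271 kt.
66.271 × 1.151 ≈ 76.28 mph → 76.3 mph.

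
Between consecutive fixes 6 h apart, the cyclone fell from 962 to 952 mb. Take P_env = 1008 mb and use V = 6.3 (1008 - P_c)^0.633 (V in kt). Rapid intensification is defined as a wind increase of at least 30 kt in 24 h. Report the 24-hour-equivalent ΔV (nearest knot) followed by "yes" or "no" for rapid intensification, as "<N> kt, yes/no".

V₁: ΔP = 46, V ≈ 6.3 × 46^0.633 ≈ 71.10 kt.
V₂: ΔP = 56, V ≈ 6.3 × 56^0.633 ≈ 80.53 kt.
ΔV over 6 h = 9.43 kt → 24 h equivalent = 9.43 × 24/6 ≈ 37.72 kt.
38 kt ≥ 30 kt ⇒ rapid intensification.

38 kt, yes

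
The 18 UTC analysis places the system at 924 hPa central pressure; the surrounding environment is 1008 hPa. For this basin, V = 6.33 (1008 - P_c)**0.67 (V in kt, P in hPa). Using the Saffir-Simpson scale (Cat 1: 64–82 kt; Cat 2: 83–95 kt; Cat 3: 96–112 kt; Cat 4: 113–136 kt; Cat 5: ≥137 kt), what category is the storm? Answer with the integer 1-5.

ΔP = 1008 − 924 = 84 hPa.
V ≈ 6.33 × 84^0.67 = 6.33 × 19.47 ≈ 123 kt.
123 kt falls in the Category 4 band.

4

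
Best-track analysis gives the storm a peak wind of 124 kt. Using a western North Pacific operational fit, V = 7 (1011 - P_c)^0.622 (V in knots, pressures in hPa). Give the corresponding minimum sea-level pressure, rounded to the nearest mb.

ΔP = (V / 7)^(1/0.622) = (124/7)^1.608.
124/7 = 17.714; 17.714^1.608 ≈ 101.61 mb.
P_c = 1011 − 101.61 = 909.39 ≈ 909 mb.

909 mb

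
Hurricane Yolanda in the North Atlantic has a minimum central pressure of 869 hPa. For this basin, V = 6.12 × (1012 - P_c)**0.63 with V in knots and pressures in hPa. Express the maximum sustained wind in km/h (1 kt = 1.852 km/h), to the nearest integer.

ΔP = 1012 − 869 = 143 hPa.
V ≈ 6.12 × 143^0.63 = 6.12 × 22.796 ≈ 139.513 kt.
139.513 × 1.852 ≈ 258.38 km/h → 258 km/h.

258 km/h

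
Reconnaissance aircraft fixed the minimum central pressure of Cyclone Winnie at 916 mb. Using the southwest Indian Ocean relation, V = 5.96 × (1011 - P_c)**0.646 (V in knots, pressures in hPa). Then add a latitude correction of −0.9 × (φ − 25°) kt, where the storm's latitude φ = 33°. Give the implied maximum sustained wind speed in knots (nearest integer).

ΔP = 1011 − 916 = 95 mb.
95^0.646 ≈ 18.950.
V ≈ 5.96 × 18.950 ≈ 112.9 kt.
Latitude correction: −0.9 × (33 − 25) = -7.2 kt.
Corrected V ≈ 105.7 kt → 106 kt.

106 kt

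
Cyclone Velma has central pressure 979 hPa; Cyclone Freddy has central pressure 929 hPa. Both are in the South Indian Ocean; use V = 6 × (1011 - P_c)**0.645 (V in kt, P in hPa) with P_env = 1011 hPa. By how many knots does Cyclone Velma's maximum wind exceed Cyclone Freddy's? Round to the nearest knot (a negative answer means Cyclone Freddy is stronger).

Cyclone Velma: ΔP = 32; V ≈ 6 × 32^0.645 ≈ 56.10 kt.
Cyclone Freddy: ΔP = 82; V ≈ 6 × 82^0.645 ≈ 102.93 kt.
Difference ≈ 56.10 − 102.93 = -46.83 → -47 kt.

-47 kt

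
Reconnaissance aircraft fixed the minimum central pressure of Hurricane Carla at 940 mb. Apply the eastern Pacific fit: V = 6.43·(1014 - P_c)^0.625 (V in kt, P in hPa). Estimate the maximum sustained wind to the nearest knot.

95 kt

ΔP = 1014 − 940 = 74 mb.
74^0.625 ≈ 14.732.
V ≈ 6.43 × 14.732 ≈ 94.7 kt.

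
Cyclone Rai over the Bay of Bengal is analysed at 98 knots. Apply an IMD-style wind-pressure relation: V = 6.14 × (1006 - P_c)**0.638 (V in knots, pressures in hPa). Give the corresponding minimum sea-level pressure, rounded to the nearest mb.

929 mb

ΔP = (V / 6.14)^(1/0.638) = (98/6.14)^1.567.
98/6.14 = 15.961; 15.961^1.567 ≈ 76.85 mb.
P_c = 1006 − 76.85 = 929.15 ≈ 929 mb.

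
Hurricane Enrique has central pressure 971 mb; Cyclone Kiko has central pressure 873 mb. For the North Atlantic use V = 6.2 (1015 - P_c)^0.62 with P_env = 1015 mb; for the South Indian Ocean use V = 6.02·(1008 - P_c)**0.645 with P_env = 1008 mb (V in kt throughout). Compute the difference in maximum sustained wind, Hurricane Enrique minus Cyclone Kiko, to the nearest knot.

-78 kt

Hurricane Enrique: ΔP = 44; V ≈ 6.2 × 44^0.62 ≈ 64.76 kt.
Cyclone Kiko: ΔP = 135; V ≈ 6.02 × 135^0.645 ≈ 142.45 kt.
Difference ≈ 64.76 − 142.45 = -77.69 → -78 kt.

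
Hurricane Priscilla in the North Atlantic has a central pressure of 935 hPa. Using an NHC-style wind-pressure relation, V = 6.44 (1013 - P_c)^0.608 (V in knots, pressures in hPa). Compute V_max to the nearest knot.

ΔP = 1013 − 935 = 78 hPa.
78^0.608 ≈ 14.138.
V ≈ 6.44 × 14.138 ≈ 91.0 kt.

91 kt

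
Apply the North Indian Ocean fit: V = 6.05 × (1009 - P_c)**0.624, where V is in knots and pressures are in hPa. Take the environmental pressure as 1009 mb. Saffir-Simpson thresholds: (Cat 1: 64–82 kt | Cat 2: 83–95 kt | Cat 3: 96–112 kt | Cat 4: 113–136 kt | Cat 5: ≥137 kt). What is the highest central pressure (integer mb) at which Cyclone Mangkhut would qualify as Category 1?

Category 1 begins at V = 64 kt.
Required ΔP = (64/6.05)^(1/0.624) = 10.579^1.603 ≈ 43.82 mb.
P_c ≤ 1009 − 43.82 = 965.18, so the highest integer P_c is 965 mb.

965 mb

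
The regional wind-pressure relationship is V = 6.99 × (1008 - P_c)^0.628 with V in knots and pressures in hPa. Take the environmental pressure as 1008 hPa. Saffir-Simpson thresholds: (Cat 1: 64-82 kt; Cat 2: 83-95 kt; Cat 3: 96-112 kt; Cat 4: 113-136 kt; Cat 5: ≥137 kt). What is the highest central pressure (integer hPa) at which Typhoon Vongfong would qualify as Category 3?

943 hPa

Category 3 begins at V = 96 kt.
Required ΔP = (96/6.99)^(1/0.628) = 13.734^1.592 ≈ 64.83 hPa.
P_c ≤ 1008 − 64.83 = 943.17, so the highest integer P_c is 943 hPa.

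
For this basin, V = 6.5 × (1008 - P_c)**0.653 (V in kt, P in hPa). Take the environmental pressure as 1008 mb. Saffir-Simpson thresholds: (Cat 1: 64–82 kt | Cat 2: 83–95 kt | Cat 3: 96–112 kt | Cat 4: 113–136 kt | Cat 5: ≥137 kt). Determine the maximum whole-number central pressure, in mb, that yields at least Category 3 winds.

Category 3 begins at V = 96 kt.
Required ΔP = (96/6.5)^(1/0.653) = 14.769^1.531 ≈ 61.77 mb.
P_c ≤ 1008 − 61.77 = 946.23, so the highest integer P_c is 946 mb.

946 mb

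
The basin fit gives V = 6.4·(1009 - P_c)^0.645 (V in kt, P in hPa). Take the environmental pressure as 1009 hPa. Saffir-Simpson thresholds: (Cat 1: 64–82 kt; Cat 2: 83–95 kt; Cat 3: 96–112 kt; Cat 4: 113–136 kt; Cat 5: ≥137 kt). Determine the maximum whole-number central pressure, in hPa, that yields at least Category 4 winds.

923 hPa

Category 4 begins at V = 113 kt.
Required ΔP = (113/6.4)^(1/0.645) = 17.656^1.550 ≈ 85.74 hPa.
P_c ≤ 1009 − 85.74 = 923.26, so the highest integer P_c is 923 hPa.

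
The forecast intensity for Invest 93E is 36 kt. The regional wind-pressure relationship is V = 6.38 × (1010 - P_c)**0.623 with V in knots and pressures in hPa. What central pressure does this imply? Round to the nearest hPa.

994 hPa

ΔP = (V / 6.38)^(1/0.623) = (36/6.38)^1.605.
36/6.38 = 5.643; 5.643^1.605 ≈ 16.08 hPa.
P_c = 1010 − 16.08 = 993.92 ≈ 994 hPa.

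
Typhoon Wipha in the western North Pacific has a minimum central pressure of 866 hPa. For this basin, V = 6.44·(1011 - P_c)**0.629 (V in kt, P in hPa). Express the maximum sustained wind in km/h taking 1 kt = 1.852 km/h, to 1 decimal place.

ΔP = 1011 − 866 = 145 hPa.
V ≈ 6.44 × 145^0.629 = 6.44 × 22.882 ≈ 147.362 kt.
147.362 × 1.852 ≈ 272.91 km/h → 272.9 km/h.

272.9 km/h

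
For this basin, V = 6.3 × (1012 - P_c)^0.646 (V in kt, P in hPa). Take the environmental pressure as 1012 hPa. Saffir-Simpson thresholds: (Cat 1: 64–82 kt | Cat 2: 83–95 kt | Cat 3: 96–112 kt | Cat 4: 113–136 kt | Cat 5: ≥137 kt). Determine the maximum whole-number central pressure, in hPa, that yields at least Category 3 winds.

Category 3 begins at V = 96 kt.
Required ΔP = (96/6.3)^(1/0.646) = 15.238^1.548 ≈ 67.79 hPa.
P_c ≤ 1012 − 67.79 = 944.21, so the highest integer P_c is 944 hPa.

944 hPa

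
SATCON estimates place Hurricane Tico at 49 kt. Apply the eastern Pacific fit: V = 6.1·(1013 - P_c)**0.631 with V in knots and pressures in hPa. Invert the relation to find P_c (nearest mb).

986 mb

ΔP = (V / 6.1)^(1/0.631) = (49/6.1)^1.585.
49/6.1 = 8.033; 8.033^1.585 ≈ 27.17 mb.
P_c = 1013 − 27.17 = 985.83 ≈ 986 mb.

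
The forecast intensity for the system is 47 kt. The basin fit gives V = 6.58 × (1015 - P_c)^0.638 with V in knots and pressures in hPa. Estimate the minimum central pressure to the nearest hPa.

ΔP = (V / 6.58)^(1/0.638) = (47/6.58)^1.567.
47/6.58 = 7.143; 7.143^1.567 ≈ 21.80 hPa.
P_c = 1015 − 21.80 = 993.20 ≈ 993 hPa.

993 hPa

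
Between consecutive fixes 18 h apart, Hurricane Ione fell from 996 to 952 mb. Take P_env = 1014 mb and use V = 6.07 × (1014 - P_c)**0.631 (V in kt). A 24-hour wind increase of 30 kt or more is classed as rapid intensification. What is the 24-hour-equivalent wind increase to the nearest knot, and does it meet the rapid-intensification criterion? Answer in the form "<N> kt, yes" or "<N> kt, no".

V₁: ΔP = 18, V ≈ 6.07 × 18^0.631 ≈ 37.61 kt.
V₂: ΔP = 62, V ≈ 6.07 × 62^0.631 ≈ 82.07 kt.
ΔV over 18 h = 44.46 kt → 24 h equivalent = 44.46 × 24/18 ≈ 59.28 kt.
59 kt ≥ 30 kt ⇒ rapid intensification.

59 kt, yes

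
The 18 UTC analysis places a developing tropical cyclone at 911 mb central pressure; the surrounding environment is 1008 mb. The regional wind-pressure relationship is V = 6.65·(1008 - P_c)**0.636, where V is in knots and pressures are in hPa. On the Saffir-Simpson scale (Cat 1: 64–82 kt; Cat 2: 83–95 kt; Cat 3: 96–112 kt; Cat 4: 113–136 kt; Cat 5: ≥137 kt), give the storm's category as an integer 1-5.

4

ΔP = 1008 − 911 = 97 mb.
V ≈ 6.65 × 97^0.636 = 6.65 × 18.35 ≈ 122 kt.
122 kt falls in the Category 4 band.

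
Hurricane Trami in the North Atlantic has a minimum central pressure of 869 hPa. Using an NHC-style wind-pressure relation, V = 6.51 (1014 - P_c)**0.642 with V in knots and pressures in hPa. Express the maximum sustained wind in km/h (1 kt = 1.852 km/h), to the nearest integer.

294 km/h

ΔP = 1014 − 869 = 145 hPa.
V ≈ 6.51 × 145^0.642 = 6.51 × 24.412 ≈ 158.920 kt.
158.920 × 1.852 ≈ 294.32 km/h → 294 km/h.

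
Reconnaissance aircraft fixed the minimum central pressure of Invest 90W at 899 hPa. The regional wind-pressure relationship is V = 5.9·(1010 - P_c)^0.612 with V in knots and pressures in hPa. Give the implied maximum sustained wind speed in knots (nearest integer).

105 kt

ΔP = 1010 − 899 = 111 hPa.
111^0.612 ≈ 17.854.
V ≈ 5.9 × 17.854 ≈ 105.3 kt.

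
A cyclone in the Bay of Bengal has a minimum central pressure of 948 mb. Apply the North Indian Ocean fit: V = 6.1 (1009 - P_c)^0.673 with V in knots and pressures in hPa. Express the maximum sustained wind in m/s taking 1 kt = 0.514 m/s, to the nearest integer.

ΔP = 1009 − 948 = 61 mb.
V ≈ 6.1 × 61^0.673 = 6.1 × 15.905 ≈ 97.019 kt.
97.019 × 0.514 ≈ 49.87 m/s → 50 m/s.

50 m/s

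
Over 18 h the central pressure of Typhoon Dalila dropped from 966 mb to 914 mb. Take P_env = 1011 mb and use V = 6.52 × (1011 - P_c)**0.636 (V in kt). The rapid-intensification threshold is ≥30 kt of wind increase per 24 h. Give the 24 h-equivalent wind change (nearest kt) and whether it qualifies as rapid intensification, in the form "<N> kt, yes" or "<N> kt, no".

62 kt, yes

V₁: ΔP = 45, V ≈ 6.52 × 45^0.636 ≈ 73.40 kt.
V₂: ΔP = 97, V ≈ 6.52 × 97^0.636 ≈ 119.63 kt.
ΔV over 18 h = 46.23 kt → 24 h equivalent = 46.23 × 24/18 ≈ 61.64 kt.
62 kt ≥ 30 kt ⇒ rapid intensification.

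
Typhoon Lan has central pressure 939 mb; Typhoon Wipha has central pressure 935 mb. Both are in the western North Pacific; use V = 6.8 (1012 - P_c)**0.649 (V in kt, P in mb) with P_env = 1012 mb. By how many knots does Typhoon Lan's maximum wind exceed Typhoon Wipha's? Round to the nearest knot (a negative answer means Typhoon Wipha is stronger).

-4 kt

Typhoon Lan: ΔP = 73; V ≈ 6.8 × 73^0.649 ≈ 110.10 kt.
Typhoon Wipha: ΔP = 77; V ≈ 6.8 × 77^0.649 ≈ 113.98 kt.
Difference ≈ 110.10 − 113.98 = -3.88 → -4 kt.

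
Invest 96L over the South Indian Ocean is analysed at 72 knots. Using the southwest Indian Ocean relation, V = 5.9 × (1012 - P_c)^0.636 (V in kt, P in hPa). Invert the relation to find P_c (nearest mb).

ΔP = (V / 5.9)^(1/0.636) = (72/5.9)^1.572.
72/5.9 = 12.203; 12.203^1.572 ≈ 51.09 mb.
P_c = 1012 − 51.09 = 960.91 ≈ 961 mb.

961 mb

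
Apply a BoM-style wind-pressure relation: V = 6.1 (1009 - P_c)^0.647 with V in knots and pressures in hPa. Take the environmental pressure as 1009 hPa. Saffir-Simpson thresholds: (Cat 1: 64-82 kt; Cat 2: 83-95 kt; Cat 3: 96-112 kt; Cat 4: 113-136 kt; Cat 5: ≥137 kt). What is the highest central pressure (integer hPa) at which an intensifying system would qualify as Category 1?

Category 1 begins at V = 64 kt.
Required ΔP = (64/6.1)^(1/0.647) = 10.492^1.546 ≈ 37.83 hPa.
P_c ≤ 1009 − 37.83 = 971.17, so the highest integer P_c is 971 hPa.

971 hPa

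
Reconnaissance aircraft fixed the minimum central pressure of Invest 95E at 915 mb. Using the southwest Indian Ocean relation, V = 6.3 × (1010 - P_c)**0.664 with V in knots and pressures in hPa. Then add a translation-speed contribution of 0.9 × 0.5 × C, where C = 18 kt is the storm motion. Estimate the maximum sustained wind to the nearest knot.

ΔP = 1010 − 915 = 95 mb.
95^0.664 ≈ 20.569.
V ≈ 6.3 × 20.569 ≈ 129.6 kt.
Translation term: 0.9 × 0.5 × 18 = 8.1 kt.
Corrected V ≈ 137.7 kt → 138 kt.

138 kt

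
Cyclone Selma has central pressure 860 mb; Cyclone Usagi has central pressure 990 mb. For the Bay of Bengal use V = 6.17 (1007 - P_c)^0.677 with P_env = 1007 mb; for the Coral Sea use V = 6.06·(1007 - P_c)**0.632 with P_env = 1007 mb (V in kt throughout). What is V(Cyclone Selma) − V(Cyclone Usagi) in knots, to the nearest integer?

145 kt

Cyclone Selma: ΔP = 147; V ≈ 6.17 × 147^0.677 ≈ 180.95 kt.
Cyclone Usagi: ΔP = 17; V ≈ 6.06 × 17^0.632 ≈ 36.32 kt.
Difference ≈ 180.95 − 36.32 = 144.63 → 145 kt.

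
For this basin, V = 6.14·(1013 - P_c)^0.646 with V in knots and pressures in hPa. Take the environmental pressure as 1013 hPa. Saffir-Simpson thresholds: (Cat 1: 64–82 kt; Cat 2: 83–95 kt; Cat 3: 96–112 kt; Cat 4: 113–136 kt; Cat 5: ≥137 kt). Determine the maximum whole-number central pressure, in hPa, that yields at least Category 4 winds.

922 hPa

Category 4 begins at V = 113 kt.
Required ΔP = (113/6.14)^(1/0.646) = 18.404^1.548 ≈ 90.80 hPa.
P_c ≤ 1013 − 90.80 = 922.20, so the highest integer P_c is 922 hPa.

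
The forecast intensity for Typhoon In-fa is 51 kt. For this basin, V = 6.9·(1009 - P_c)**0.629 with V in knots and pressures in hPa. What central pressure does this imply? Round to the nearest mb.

ΔP = (V / 6.9)^(1/0.629) = (51/6.9)^1.590.
51/6.9 = 7.391; 7.391^1.590 ≈ 24.05 mb.
P_c = 1009 − 24.05 = 984.95 ≈ 985 mb.

985 mb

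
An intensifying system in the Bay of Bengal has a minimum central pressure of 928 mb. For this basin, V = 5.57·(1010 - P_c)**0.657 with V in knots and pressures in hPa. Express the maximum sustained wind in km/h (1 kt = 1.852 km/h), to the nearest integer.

187 km/h

ΔP = 1010 − 928 = 82 mb.
V ≈ 5.57 × 82^0.657 = 5.57 × 18.087 ≈ 100.747 kt.
100.747 × 1.852 ≈ 186.58 km/h → 187 km/h.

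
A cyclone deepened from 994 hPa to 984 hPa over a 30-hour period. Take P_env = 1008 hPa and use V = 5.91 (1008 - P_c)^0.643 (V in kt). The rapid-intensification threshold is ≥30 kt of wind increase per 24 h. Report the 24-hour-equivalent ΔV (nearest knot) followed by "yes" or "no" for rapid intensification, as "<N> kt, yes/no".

11 kt, no

V₁: ΔP = 14, V ≈ 5.91 × 14^0.643 ≈ 32.25 kt.
V₂: ΔP = 24, V ≈ 5.91 × 24^0.643 ≈ 45.61 kt.
ΔV over 30 h = 13.36 kt → 24 h equivalent = 13.36 × 24/30 ≈ 10.69 kt.
11 kt < 30 kt ⇒ not rapid intensification.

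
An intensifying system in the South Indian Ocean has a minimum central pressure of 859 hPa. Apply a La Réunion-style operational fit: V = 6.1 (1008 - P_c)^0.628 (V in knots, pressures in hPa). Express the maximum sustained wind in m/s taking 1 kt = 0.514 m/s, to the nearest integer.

ΔP = 1008 − 859 = 149 hPa.
V ≈ 6.1 × 149^0.628 = 6.1 × 23.161 ≈ 141.283 kt.
141.283 × 0.514 ≈ 72.62 m/s → 73 m/s.

73 m/s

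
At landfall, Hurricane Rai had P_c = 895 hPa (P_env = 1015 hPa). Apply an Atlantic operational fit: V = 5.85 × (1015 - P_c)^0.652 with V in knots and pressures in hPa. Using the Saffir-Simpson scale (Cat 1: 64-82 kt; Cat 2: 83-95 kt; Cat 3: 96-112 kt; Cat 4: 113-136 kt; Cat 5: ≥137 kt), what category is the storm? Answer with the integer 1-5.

ΔP = 1015 − 895 = 120 hPa.
V ≈ 5.85 × 120^0.652 = 5.85 × 22.68 ≈ 133 kt.
133 kt falls in the Category 4 band.

4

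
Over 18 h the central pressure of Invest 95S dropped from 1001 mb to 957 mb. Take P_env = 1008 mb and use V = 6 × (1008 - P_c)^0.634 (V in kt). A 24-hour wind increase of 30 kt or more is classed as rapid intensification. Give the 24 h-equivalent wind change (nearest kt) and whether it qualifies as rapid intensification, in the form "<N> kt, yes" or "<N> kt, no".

V₁: ΔP = 7, V ≈ 6 × 7^0.634 ≈ 20.60 kt.
V₂: ΔP = 51, V ≈ 6 × 51^0.634 ≈ 72.57 kt.
ΔV over 18 h = 51.97 kt → 24 h equivalent = 51.97 × 24/18 ≈ 69.29 kt.
69 kt ≥ 30 kt ⇒ rapid intensification.

69 kt, yes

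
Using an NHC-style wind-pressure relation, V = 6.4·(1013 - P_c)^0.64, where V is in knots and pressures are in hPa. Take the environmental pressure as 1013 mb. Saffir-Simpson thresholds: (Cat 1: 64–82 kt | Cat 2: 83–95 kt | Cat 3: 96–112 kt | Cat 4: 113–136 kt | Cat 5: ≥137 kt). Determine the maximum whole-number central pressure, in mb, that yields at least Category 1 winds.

Category 1 begins at V = 64 kt.
Required ΔP = (64/6.4)^(1/0.64) = 10.000^1.562 ≈ 36.52 mb.
P_c ≤ 1013 − 36.52 = 976.48, so the highest integer P_c is 976 mb.

976 mb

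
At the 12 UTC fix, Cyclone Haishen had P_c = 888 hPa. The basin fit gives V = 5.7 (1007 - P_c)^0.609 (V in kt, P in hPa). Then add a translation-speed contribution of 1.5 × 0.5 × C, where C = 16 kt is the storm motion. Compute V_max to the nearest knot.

117 kt

ΔP = 1007 − 888 = 119 hPa.
119^0.609 ≈ 18.366.
V ≈ 5.7 × 18.366 ≈ 104.7 kt.
Translation term: 1.5 × 0.5 × 16 = 12 kt.
Corrected V ≈ 116.7 kt → 117 kt.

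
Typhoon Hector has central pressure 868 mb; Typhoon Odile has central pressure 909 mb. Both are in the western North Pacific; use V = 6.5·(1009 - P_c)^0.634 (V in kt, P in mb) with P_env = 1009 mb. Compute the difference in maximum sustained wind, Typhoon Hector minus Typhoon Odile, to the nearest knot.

29 kt

Typhoon Hector: ΔP = 141; V ≈ 6.5 × 141^0.634 ≈ 149.80 kt.
Typhoon Odile: ΔP = 100; V ≈ 6.5 × 100^0.634 ≈ 120.48 kt.
Difference ≈ 149.80 − 120.48 = 29.32 → 29 kt.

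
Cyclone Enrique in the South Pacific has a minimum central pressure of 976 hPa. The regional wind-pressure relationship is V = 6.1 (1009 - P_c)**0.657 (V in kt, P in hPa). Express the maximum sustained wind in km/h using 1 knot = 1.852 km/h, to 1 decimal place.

ΔP = 1009 − 976 = 33 hPa.
V ≈ 6.1 × 33^0.657 = 6.1 × 9.946 ≈ 60.673 kt.
60.673 × 1.852 ≈ 112.37 km/h → 112.4 km/h.

112.4 km/h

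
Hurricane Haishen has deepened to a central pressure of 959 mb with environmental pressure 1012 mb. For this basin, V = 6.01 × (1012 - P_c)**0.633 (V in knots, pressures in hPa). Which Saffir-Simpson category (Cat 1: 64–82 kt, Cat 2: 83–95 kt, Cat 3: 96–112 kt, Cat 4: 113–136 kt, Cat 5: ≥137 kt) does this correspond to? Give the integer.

ΔP = 1012 − 959 = 53 mb.
V ≈ 6.01 × 53^0.633 = 6.01 × 12.34 ≈ 74 kt.
74 kt falls in the Category 1 band.

1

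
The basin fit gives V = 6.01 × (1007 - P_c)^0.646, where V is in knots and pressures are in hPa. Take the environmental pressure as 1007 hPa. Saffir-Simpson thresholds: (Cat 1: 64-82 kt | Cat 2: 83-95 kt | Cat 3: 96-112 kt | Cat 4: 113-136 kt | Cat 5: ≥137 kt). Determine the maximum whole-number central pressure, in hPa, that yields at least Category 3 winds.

Category 3 begins at V = 96 kt.
Required ΔP = (96/6.01)^(1/0.646) = 15.973^1.548 ≈ 72.92 hPa.
P_c ≤ 1007 − 72.92 = 934.08, so the highest integer P_c is 934 hPa.

934 hPa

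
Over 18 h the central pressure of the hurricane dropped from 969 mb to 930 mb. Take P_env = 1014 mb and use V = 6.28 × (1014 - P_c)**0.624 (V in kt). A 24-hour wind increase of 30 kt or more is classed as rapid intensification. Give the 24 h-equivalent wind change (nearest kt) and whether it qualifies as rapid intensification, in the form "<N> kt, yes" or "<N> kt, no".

V₁: ΔP = 45, V ≈ 6.28 × 45^0.624 ≈ 67.54 kt.
V₂: ΔP = 84, V ≈ 6.28 × 84^0.624 ≈ 99.70 kt.
ΔV over 18 h = 32.16 kt → 24 h equivalent = 32.16 × 24/18 ≈ 42.88 kt.
43 kt ≥ 30 kt ⇒ rapid intensification.

43 kt, yes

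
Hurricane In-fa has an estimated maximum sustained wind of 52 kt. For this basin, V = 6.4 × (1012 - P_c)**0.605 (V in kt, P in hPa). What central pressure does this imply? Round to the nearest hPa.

ΔP = (V / 6.4)^(1/0.605) = (52/6.4)^1.653.
52/6.4 = 8.125; 8.125^1.653 ≈ 31.90 hPa.
P_c = 1012 − 31.90 = 980.10 ≈ 980 hPa.

980 hPa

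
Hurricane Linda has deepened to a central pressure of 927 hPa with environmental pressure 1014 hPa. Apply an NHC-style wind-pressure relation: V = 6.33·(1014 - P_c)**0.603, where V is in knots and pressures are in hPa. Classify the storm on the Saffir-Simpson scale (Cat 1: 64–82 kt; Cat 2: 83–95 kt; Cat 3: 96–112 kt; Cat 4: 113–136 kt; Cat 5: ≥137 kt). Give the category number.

2

ΔP = 1014 − 927 = 87 hPa.
V ≈ 6.33 × 87^0.603 = 6.33 × 14.78 ≈ 94 kt.
94 kt falls in the Category 2 band.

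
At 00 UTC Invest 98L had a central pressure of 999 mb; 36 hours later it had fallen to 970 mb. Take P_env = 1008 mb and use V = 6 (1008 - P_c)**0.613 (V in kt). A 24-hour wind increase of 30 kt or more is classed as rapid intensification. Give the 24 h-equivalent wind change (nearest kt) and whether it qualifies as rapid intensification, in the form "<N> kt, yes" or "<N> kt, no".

V₁: ΔP = 9, V ≈ 6 × 9^0.613 ≈ 23.07 kt.
V₂: ΔP = 38, V ≈ 6 × 38^0.613 ≈ 55.79 kt.
ΔV over 36 h = 32.72 kt → 24 h equivalent = 32.72 × 24/36 ≈ 21.81 kt.
22 kt < 30 kt ⇒ not rapid intensification.

22 kt, no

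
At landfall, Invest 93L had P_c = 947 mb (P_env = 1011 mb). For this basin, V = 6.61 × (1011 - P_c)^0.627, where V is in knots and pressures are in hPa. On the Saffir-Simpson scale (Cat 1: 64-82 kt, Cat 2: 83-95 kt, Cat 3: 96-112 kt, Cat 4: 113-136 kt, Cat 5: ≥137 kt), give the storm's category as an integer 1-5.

ΔP = 1011 − 947 = 64 mb.
V ≈ 6.61 × 64^0.627 = 6.61 × 13.57 ≈ 90 kt.
90 kt falls in the Category 2 band.

2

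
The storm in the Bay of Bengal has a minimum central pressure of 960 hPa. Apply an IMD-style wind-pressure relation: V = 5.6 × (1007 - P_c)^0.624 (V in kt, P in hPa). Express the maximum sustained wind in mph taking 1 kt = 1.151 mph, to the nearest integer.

71 mph

ΔP = 1007 − 960 = 47 hPa.
V ≈ 5.6 × 47^0.624 = 5.6 × 11.051 ≈ 61.884 kt.
61.884 × 1.151 ≈ 71.23 mph → 71 mph.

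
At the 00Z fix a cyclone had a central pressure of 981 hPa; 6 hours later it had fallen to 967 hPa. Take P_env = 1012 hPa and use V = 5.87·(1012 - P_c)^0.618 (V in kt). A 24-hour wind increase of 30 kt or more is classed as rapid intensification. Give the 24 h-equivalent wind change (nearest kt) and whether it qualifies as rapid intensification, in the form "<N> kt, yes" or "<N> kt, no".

51 kt, yes

V₁: ΔP = 31, V ≈ 5.87 × 31^0.618 ≈ 49.01 kt.
V₂: ΔP = 45, V ≈ 5.87 × 45^0.618 ≈ 61.71 kt.
ΔV over 6 h = 12.70 kt → 24 h equivalent = 12.70 × 24/6 ≈ 50.80 kt.
51 kt ≥ 30 kt ⇒ rapid intensification.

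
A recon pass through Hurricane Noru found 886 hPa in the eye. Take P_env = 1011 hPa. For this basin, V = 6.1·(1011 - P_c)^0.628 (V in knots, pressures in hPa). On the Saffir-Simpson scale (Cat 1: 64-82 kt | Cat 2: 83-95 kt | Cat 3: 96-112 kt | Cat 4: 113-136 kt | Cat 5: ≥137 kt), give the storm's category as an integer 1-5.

ΔP = 1011 − 886 = 125 hPa.
V ≈ 6.1 × 125^0.628 = 6.1 × 20.74 ≈ 127 kt.
127 kt falls in the Category 4 band.

4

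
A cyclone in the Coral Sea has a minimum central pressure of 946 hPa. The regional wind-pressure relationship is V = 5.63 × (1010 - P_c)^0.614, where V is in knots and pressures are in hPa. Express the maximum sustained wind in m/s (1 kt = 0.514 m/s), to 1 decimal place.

ΔP = 1010 − 946 = 64 hPa.
V ≈ 5.63 × 64^0.614 = 5.63 × 12.853 ≈ 72.361 kt.
72.361 × 0.514 ≈ 37.19 m/s → 37.2 m/s.

37.2 m/s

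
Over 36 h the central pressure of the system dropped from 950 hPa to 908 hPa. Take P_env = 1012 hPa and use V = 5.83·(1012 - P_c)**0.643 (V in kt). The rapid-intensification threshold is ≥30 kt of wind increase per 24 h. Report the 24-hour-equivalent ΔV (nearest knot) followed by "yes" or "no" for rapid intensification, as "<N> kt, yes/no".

22 kt, no

V₁: ΔP = 62, V ≈ 5.83 × 62^0.643 ≈ 82.83 kt.
V₂: ΔP = 104, V ≈ 5.83 × 104^0.643 ≈ 115.51 kt.
ΔV over 36 h = 32.68 kt → 24 h equivalent = 32.68 × 24/36 ≈ 21.79 kt.
22 kt < 30 kt ⇒ not rapid intensification.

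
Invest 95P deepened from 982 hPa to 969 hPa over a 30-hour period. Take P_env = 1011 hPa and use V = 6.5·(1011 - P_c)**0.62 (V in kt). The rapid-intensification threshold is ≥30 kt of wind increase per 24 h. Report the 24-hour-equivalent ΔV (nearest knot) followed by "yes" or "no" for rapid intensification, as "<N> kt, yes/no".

V₁: ΔP = 29, V ≈ 6.5 × 29^0.62 ≈ 52.43 kt.
V₂: ΔP = 42, V ≈ 6.5 × 42^0.62 ≈ 65.97 kt.
ΔV over 30 h = 13.54 kt → 24 h equivalent = 13.54 × 24/30 ≈ 10.83 kt.
11 kt < 30 kt ⇒ not rapid intensification.

11 kt, no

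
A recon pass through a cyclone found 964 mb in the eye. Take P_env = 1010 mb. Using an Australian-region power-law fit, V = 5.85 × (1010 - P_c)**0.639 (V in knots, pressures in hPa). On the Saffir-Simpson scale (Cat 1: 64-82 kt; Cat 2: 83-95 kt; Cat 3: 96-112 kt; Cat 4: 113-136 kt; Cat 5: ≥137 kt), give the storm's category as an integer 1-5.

1

ΔP = 1010 − 964 = 46 mb.
V ≈ 5.85 × 46^0.639 = 5.85 × 11.55 ≈ 68 kt.
68 kt falls in the Category 1 band.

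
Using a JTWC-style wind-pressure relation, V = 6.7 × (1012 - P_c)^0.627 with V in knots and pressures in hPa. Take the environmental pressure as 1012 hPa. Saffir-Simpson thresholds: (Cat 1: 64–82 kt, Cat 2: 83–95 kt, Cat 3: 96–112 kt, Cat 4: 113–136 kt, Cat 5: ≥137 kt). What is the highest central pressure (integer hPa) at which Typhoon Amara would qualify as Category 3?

942 hPa

Category 3 begins at V = 96 kt.
Required ΔP = (96/6.7)^(1/0.627) = 14.328^1.595 ≈ 69.83 hPa.
P_c ≤ 1012 − 69.83 = 942.17, so the highest integer P_c is 942 hPa.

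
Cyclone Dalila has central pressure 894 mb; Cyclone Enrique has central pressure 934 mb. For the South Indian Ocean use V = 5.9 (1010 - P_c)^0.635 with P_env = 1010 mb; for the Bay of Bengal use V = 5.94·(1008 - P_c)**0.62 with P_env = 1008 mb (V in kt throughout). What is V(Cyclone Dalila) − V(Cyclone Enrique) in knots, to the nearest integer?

35 kt

Cyclone Dalila: ΔP = 116; V ≈ 5.9 × 116^0.635 ≈ 120.72 kt.
Cyclone Enrique: ΔP = 74; V ≈ 5.94 × 74^0.62 ≈ 85.65 kt.
Difference ≈ 120.72 − 85.65 = 35.07 → 35 kt.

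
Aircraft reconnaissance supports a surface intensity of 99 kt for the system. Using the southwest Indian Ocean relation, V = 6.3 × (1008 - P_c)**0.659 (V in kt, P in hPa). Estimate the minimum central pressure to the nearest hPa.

943 hPa

ΔP = (V / 6.3)^(1/0.659) = (99/6.3)^1.517.
99/6.3 = 15.714; 15.714^1.517 ≈ 65.36 hPa.
P_c = 1008 − 65.36 = 942.64 ≈ 943 hPa.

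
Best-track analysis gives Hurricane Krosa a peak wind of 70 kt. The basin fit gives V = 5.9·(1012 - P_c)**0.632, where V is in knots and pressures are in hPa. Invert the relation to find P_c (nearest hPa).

ΔP = (V / 5.9)^(1/0.632) = (70/5.9)^1.582.
70/5.9 = 11.864; 11.864^1.582 ≈ 50.09 hPa.
P_c = 1012 − 50.09 = 961.91 ≈ 962 hPa.

962 hPa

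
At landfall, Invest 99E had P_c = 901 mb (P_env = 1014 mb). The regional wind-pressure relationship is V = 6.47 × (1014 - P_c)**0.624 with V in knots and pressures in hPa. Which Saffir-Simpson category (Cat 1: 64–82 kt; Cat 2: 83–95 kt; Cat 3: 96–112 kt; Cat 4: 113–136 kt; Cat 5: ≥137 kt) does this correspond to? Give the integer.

4

ΔP = 1014 − 901 = 113 mb.
V ≈ 6.47 × 113^0.624 = 6.47 × 19.10 ≈ 124 kt.
124 kt falls in the Category 4 band.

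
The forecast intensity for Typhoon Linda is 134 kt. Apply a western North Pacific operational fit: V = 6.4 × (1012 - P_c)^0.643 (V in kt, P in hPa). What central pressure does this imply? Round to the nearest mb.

ΔP = (V / 6.4)^(1/0.643) = (134/6.4)^1.555.
134/6.4 = 20.938; 20.938^1.555 ≈ 113.32 mb.
P_c = 1012 − 113.32 = 898.68 ≈ 899 mb.

899 mb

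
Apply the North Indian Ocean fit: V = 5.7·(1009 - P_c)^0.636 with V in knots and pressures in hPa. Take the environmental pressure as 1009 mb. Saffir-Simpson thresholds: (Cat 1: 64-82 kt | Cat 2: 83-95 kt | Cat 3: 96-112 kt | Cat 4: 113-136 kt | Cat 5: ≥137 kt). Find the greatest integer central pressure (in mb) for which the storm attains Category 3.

924 mb

Category 3 begins at V = 96 kt.
Required ΔP = (96/5.7)^(1/0.636) = 16.842^1.572 ≈ 84.78 mb.
P_c ≤ 1009 − 84.78 = 924.22, so the highest integer P_c is 924 mb.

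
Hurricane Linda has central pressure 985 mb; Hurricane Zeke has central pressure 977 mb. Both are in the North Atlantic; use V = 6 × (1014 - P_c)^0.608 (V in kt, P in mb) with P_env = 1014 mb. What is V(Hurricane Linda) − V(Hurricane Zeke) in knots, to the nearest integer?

Hurricane Linda: ΔP = 29; V ≈ 6 × 29^0.608 ≈ 46.48 kt.
Hurricane Zeke: ΔP = 37; V ≈ 6 × 37^0.608 ≈ 53.90 kt.
Difference ≈ 46.48 − 53.90 = -7.42 → -7 kt.

-7 kt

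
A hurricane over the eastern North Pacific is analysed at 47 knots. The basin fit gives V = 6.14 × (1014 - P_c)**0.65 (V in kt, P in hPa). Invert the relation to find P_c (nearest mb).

991 mb

ΔP = (V / 6.14)^(1/0.65) = (47/6.14)^1.538.
47/6.14 = 7.655; 7.655^1.538 ≈ 22.90 mb.
P_c = 1014 − 22.90 = 991.10 ≈ 991 mb.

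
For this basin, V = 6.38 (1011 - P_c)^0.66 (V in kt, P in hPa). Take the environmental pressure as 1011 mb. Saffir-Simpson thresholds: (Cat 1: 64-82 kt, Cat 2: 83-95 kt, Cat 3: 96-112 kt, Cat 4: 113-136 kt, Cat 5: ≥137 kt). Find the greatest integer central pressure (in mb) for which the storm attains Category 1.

978 mb

Category 1 begins at V = 64 kt.
Required ΔP = (64/6.38)^(1/0.66) = 10.031^1.515 ≈ 32.90 mb.
P_c ≤ 1011 − 32.90 = 978.10, so the highest integer P_c is 978 mb.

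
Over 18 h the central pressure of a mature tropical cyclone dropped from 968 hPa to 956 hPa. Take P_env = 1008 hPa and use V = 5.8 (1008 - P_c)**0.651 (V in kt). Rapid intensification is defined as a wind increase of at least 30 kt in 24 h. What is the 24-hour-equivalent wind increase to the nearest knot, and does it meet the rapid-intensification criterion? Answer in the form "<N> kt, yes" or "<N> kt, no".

16 kt, no

V₁: ΔP = 40, V ≈ 5.8 × 40^0.651 ≈ 64.03 kt.
V₂: ΔP = 52, V ≈ 5.8 × 52^0.651 ≈ 75.95 kt.
ΔV over 18 h = 11.92 kt → 24 h equivalent = 11.92 × 24/18 ≈ 15.89 kt.
16 kt < 30 kt ⇒ not rapid intensification.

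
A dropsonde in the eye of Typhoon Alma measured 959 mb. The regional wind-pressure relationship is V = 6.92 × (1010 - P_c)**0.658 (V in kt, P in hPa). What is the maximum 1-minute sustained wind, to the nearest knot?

92 kt

ΔP = 1010 − 959 = 51 mb.
51^0.658 ≈ 13.292.
V ≈ 6.92 × 13.292 ≈ 92.0 kt.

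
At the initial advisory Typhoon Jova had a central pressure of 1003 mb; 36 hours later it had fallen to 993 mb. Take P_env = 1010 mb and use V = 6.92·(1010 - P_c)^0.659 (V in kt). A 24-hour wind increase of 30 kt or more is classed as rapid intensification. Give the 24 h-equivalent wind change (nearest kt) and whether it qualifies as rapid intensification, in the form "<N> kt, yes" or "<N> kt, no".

13 kt, no

V₁: ΔP = 7, V ≈ 6.92 × 7^0.659 ≈ 24.95 kt.
V₂: ΔP = 17, V ≈ 6.92 × 17^0.659 ≈ 44.77 kt.
ΔV over 36 h = 19.82 kt → 24 h equivalent = 19.82 × 24/36 ≈ 13.21 kt.
13 kt < 30 kt ⇒ not rapid intensification.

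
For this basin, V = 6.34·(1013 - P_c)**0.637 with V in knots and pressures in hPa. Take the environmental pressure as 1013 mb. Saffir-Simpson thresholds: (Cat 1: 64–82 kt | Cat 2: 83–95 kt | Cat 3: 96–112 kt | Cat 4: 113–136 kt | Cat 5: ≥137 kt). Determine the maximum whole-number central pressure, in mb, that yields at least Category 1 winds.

975 mb

Category 1 begins at V = 64 kt.
Required ΔP = (64/6.34)^(1/0.637) = 10.095^1.570 ≈ 37.69 mb.
P_c ≤ 1013 − 37.69 = 975.31, so the highest integer P_c is 975 mb.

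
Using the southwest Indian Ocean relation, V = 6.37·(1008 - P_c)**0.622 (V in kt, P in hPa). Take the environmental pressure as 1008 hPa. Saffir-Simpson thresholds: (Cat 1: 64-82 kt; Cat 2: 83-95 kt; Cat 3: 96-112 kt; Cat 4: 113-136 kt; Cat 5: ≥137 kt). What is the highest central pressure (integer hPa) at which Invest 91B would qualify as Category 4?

906 hPa

Category 4 begins at V = 113 kt.
Required ΔP = (113/6.37)^(1/0.622) = 17.739^1.608 ≈ 101.85 hPa.
P_c ≤ 1008 − 101.85 = 906.15, so the highest integer P_c is 906 hPa.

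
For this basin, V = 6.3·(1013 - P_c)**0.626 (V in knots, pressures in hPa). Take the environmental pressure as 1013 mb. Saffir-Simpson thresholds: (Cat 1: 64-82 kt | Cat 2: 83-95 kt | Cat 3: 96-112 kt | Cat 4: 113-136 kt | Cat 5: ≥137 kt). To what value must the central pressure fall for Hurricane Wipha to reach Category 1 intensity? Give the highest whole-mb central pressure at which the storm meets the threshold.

Category 1 begins at V = 64 kt.
Required ΔP = (64/6.3)^(1/0.626) = 10.159^1.597 ≈ 40.59 mb.
P_c ≤ 1013 − 40.59 = 972.41, so the highest integer P_c is 972 mb.

972 mb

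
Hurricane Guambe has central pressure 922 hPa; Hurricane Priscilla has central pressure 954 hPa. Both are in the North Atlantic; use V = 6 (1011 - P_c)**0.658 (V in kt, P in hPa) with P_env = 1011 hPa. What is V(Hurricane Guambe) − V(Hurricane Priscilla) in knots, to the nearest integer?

Hurricane Guambe: ΔP = 89; V ≈ 6 × 89^0.658 ≈ 115.04 kt.
Hurricane Priscilla: ΔP = 57; V ≈ 6 × 57^0.658 ≈ 85.81 kt.
Difference ≈ 115.04 − 85.81 = 29.23 → 29 kt.

29 kt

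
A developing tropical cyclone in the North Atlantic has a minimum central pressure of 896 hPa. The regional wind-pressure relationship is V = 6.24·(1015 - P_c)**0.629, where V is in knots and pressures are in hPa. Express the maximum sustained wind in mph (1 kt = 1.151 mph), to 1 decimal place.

145.1 mph

ΔP = 1015 − 896 = 119 hPa.
V ≈ 6.24 × 119^0.629 = 6.24 × 20.208 ≈ 126.097 kt.
126.097 × 1.151 ≈ 145.14 mph → 145.1 mph.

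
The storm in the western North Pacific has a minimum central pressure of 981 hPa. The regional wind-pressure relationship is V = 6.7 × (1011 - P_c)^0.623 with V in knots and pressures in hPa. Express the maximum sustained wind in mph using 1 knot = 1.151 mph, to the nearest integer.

64 mph

ΔP = 1011 − 981 = 30 hPa.
V ≈ 6.7 × 30^0.623 = 6.7 × 8.322 ≈ 55.760 kt.
55.760 × 1.151 ≈ 64.18 mph → 64 mph.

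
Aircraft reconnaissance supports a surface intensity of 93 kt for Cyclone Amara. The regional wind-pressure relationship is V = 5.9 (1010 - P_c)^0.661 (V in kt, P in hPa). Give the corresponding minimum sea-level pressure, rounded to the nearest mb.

ΔP = (V / 5.9)^(1/0.661) = (93/5.9)^1.513.
93/5.9 = 15.763; 15.763^1.513 ≈ 64.84 mb.
P_c = 1010 − 64.84 = 945.16 ≈ 945 mb.

945 mb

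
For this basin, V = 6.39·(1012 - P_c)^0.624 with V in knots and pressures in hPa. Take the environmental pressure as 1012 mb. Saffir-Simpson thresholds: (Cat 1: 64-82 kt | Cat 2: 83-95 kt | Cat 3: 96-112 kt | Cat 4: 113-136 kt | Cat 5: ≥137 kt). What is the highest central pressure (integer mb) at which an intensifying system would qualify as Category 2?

951 mb

Category 2 begins at V = 83 kt.
Required ΔP = (83/6.39)^(1/0.624) = 12.989^1.603 ≈ 60.89 mb.
P_c ≤ 1012 − 60.89 = 951.11, so the highest integer P_c is 951 mb.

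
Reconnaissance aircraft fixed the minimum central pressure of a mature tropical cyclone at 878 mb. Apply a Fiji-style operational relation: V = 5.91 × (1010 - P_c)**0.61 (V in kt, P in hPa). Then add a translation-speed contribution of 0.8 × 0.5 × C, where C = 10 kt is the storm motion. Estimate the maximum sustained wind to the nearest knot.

ΔP = 1010 − 878 = 132 mb.
132^0.61 ≈ 19.658.
V ≈ 5.91 × 19.658 ≈ 116.2 kt.
Translation term: 0.8 × 0.5 × 10 = 4 kt.
Corrected V ≈ 120.2 kt → 120 kt.

120 kt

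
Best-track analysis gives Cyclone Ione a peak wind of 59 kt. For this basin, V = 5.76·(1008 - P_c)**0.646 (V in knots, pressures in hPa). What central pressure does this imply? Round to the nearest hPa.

971 hPa

ΔP = (V / 5.76)^(1/0.646) = (59/5.76)^1.548.
59/5.76 = 10.243; 10.243^1.548 ≈ 36.65 hPa.
P_c = 1008 − 36.65 = 971.35 ≈ 971 hPa.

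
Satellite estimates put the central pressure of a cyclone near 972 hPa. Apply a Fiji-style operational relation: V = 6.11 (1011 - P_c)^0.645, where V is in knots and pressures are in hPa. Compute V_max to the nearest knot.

65 kt

ΔP = 1011 − 972 = 39 hPa.
39^0.645 ≈ 10.623.
V ≈ 6.11 × 10.623 ≈ 64.9 kt.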